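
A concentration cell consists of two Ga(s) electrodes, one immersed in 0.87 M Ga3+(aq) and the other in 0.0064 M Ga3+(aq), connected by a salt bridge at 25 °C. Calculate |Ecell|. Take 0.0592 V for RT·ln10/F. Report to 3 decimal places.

0.042 V

For a concentration cell E°cell = 0, since both electrodes use the same couple.
The compartment with the higher Ga3+(aq) concentration (0.87 M) acts as the cathode; ions are reduced there and produced at the dilute (0.0064 M) anode.
With n = 3, Ecell = −(0.0592/3)·log([dilute]/[conc]) = −(0.0592/3)·log(0.0064/0.87) = +0.042 V.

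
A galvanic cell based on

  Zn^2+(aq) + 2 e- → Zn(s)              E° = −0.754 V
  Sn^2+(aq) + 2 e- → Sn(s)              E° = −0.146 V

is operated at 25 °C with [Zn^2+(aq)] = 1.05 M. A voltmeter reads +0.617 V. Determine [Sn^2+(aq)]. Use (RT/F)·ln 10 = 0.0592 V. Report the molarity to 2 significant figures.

2.1 M

Sn²⁺/Sn is the cathode (higher E°); E°cell = −0.146 − (−0.754) = +0.608 V with n = 2.
Since E = E° − (0.0592/n)·log Q, log Q = n(E° − E)/0.0592 = −0.304.
The balanced reaction is Sn^2+(aq) + Zn(s) → Sn(s) + Zn^2+(aq), so Q = [Zn^2+(aq)] / [Sn^2+(aq)].
Substituting the known concentrations and solving, log [Sn^2+(aq)] = 0.325 and [Sn^2+(aq)] = 2.1 M.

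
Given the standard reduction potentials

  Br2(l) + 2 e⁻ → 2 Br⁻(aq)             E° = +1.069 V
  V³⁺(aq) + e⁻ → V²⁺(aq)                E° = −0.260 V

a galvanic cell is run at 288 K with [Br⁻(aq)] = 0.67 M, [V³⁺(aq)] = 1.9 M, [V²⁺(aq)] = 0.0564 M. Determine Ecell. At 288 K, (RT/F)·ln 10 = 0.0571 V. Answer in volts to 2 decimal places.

Br₂/Br⁻ is reduced (cathode, E° = +1.069 V) and V³⁺/V²⁺ is oxidized (anode).
E°cell = E°cat − E°an = +1.069 − (−0.260) = +1.329 V; n = 2.
The balanced reaction is Br2(l) + 2 V²⁺(aq) → 2 Br⁻(aq) + 2 V³⁺(aq), so Q = ([Br⁻(aq)]^2·[V³⁺(aq)]^2) / [V²⁺(aq)]^2 = 509 and log Q = 2.707.
Applying E = E° − (RT ln10/nF)·log Q gives +1.329 − (0.0571/2)(2.707) = +1.25 V.

+1.25 V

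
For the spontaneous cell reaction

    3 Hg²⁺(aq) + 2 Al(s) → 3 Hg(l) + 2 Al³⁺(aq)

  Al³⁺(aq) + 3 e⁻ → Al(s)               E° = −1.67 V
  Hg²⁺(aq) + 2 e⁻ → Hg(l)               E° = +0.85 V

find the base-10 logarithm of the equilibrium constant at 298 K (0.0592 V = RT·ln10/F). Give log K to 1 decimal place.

log K = 255.4

The Hg²⁺/Hg couple is reduced (cathode); E°cell = +0.85 − (−1.67) = +2.52 V with n = 6.
At equilibrium E = 0, so log K = nE°cell / 0.0592 = (6)(+2.52) / 0.0592 = 255.4.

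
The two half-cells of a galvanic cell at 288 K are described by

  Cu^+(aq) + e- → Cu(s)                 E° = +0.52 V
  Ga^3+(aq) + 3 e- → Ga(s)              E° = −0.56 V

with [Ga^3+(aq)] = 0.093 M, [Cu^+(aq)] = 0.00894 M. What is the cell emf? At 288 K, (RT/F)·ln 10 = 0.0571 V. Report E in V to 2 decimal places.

+0.98 V

Cu⁺/Cu is reduced (cathode, E° = +0.52 V) and Ga³⁺/Ga is oxidized (anode).
E°cell = +0.52 − (−0.56) = +1.08 V, with n = 3 electrons transferred.
Balancing gives 3 Cu^+(aq) + Ga(s) → 3 Cu(s) + Ga^3+(aq); hence Q = [Ga^3+(aq)] / [Cu^+(aq)]^3 = 1.3×10^5 (log Q = 5.114).
E = E° − (0.0571/n)·log Q = +1.08 − (0.0571/3)(5.114) = +0.98 V.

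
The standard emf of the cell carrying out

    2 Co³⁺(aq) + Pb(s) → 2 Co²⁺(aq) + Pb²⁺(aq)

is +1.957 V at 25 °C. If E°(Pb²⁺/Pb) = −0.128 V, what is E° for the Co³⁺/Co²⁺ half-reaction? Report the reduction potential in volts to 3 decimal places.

+1.829 V

In the reaction as written the Co³⁺/Co²⁺ couple is reduced (cathode) and Pb²⁺/Pb is oxidized (anode), so E°cell = E°(Co³⁺/Co²⁺) − E°(Pb²⁺/Pb).
E°(Co³⁺/Co²⁺) = E°cell + E°(anode) = +1.957 + (−0.128) = +1.829 V.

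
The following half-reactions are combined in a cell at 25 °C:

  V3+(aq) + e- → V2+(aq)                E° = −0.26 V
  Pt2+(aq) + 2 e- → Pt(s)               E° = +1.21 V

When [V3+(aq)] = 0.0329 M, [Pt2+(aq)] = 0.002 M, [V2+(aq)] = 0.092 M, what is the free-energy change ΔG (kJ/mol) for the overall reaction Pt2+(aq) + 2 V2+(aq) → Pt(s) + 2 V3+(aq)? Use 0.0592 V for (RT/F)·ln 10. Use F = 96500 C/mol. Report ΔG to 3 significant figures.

The standard cell potential is +1.21 − (−0.26) = +1.47 V, with n = 2 electrons in the balanced equation.
The reaction quotient is [V3+(aq)]^2 / ([Pt2+(aq)]·[V2+(aq)]^2) = 63.9; by Nernst, E = +1.47 − (0.0592/2)(1.806) = +1.4165 V.
Finally ΔG = −nFE = −(2)(96500 C/mol)(+1.4165 V) = −273 kJ/mol.

−273 kJ/mol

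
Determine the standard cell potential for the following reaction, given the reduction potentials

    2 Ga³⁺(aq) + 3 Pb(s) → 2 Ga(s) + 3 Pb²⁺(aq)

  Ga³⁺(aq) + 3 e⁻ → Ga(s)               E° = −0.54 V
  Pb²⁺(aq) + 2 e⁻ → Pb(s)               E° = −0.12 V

−0.42 V

Ga³⁺(aq) gains electrons, so the Ga³⁺/Ga couple is the cathode; the Pb²⁺/Pb couple is the anode.
E°cell = E°(cathode) − E°(anode) = −0.54 − (−0.12) = −0.42 V.
The negative E°cell means the reaction is non-spontaneous in the direction written.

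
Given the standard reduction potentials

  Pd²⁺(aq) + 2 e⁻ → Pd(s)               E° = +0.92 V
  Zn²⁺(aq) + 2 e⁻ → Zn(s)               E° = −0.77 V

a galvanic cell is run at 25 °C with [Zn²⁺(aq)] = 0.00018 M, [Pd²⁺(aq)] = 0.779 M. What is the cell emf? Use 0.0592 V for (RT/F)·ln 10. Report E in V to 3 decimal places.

Since E°(Pd²⁺/Pd) > E°(Zn²⁺/Zn), Pd²⁺/Pd serves as the cathode.
E°cell = E°cat − E°an = +0.92 − (−0.77) = +1.69 V; n = 2.
Balancing gives Pd²⁺(aq) + Zn(s) → Pd(s) + Zn²⁺(aq); hence Q = [Zn²⁺(aq)] / [Pd²⁺(aq)] = 0.000231 (log Q = −3.636).
Applying E = E° − (RT ln10/nF)·log Q gives +1.69 − (0.0592/2)(−3.636) = +1.798 V.

+1.798 V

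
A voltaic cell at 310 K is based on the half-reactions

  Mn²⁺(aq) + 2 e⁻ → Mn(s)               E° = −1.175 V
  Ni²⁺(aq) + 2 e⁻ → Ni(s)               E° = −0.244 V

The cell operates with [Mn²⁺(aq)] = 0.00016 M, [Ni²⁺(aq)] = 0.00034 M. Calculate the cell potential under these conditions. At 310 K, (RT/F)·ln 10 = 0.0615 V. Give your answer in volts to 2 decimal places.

Ni²⁺/Ni is reduced (cathode, E° = −0.244 V) and Mn²⁺/Mn is oxidized (anode).
The standard potential is −0.244 − (−1.175) = +0.931 V and the balanced reaction transfers n = 2 electrons.
The balanced reaction is Ni²⁺(aq) + Mn(s) → Ni(s) + Mn²⁺(aq), so Q = [Mn²⁺(aq)] / [Ni²⁺(aq)] = 0.471 and log Q = −0.327.
By the Nernst equation, E = +0.931 − (0.0615/2)·(−0.327) = +0.94 V.

+0.94 V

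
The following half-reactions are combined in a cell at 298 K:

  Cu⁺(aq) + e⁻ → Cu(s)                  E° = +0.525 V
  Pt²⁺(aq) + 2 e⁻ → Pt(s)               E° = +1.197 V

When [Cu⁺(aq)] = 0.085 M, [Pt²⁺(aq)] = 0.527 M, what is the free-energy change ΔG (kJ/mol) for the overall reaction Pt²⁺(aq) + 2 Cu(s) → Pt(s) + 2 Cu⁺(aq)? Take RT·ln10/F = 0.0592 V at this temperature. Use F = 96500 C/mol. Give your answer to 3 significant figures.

−140 kJ/mol

With Pt²⁺/Pt reduced at the cathode, E°cell = +1.197 − (+0.525) = +0.672 V and n = 2.
Q = [Cu⁺(aq)]^2 / [Pt²⁺(aq)] = 0.0137, so log Q = −1.863 and E = +0.672 − (0.0592/2)(−1.863) = +0.7271 V.
Finally ΔG = −nFE = −(2)(96500 C/mol)(+0.7271 V) = −140 kJ/mol.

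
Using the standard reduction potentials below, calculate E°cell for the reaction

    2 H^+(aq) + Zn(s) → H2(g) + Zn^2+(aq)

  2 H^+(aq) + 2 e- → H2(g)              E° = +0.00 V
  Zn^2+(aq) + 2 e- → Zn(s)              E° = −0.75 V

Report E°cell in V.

+0.75 V

H^+(aq) gains electrons, so the 2H⁺/H₂ couple is the cathode; the Zn²⁺/Zn couple is the anode.
E°cell = E°(cathode) − E°(anode) = +0.00 − (−0.75) = +0.75 V.
The positive value indicates the reaction is spontaneous as written.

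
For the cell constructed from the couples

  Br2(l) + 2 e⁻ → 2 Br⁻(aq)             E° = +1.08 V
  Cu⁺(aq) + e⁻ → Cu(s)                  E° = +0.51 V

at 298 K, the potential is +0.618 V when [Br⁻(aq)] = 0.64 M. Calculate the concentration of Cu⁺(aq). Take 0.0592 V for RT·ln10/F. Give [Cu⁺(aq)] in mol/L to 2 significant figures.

0.24 M

The Br₂/Br⁻ couple has the larger reduction potential, so it is the cathode: E°cell = +1.08 − (+0.51) = +0.57 V and n = 2.
Rearranging E = E° − (0.0592/n)·log Q gives log Q = 2(+0.57 − (+0.618))/0.0592 = −1.622.
The balanced reaction is Br2(l) + 2 Cu(s) → 2 Br⁻(aq) + 2 Cu⁺(aq), so Q = [Br⁻(aq)]^2·[Cu⁺(aq)]^2.
Isolating [Cu⁺(aq)] in Q = 10^{−1.622} yields log [Cu⁺(aq)] = −0.617, i.e. 0.24 M.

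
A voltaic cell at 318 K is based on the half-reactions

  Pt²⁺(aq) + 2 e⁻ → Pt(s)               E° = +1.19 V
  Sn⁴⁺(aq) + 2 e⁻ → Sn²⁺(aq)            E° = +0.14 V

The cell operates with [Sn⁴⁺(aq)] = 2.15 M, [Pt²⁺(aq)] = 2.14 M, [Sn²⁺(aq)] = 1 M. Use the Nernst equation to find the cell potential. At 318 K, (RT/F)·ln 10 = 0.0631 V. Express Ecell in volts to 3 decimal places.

Since E°(Pt²⁺/Pt) > E°(Sn⁴⁺/Sn²⁺), Pt²⁺/Pt serves as the cathode.
The standard potential is +1.19 − (+0.14) = +1.05 V and the balanced reaction transfers n = 2 electrons.
The balanced reaction is Pt²⁺(aq) + Sn²⁺(aq) → Pt(s) + Sn⁴⁺(aq), so Q = [Sn⁴⁺(aq)] / ([Pt²⁺(aq)]·[Sn²⁺(aq)]) = 1 and log Q = 0.002.
Applying E = E° − (RT ln10/nF)·log Q gives +1.05 − (0.0631/2)(0.002) = +1.050 V.

+1.050 V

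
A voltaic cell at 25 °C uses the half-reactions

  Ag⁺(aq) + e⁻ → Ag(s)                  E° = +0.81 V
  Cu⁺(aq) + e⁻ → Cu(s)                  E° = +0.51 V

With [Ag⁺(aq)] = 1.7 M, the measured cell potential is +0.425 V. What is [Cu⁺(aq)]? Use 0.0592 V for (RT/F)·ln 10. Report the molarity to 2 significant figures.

0.013 M

The Ag⁺/Ag couple has the larger reduction potential, so it is the cathode: E°cell = +0.81 − (+0.51) = +0.30 V and n = 1.
Rearranging E = E° − (0.0592/n)·log Q gives log Q = 1(+0.30 − (+0.425))/0.0592 = −2.111.
For Ag⁺(aq) + Cu(s) → Ag(s) + Cu⁺(aq), the reaction quotient is Q = [Cu⁺(aq)] / [Ag⁺(aq)].
Substituting the known concentrations and solving, log [Cu⁺(aq)] = −1.881 and [Cu⁺(aq)] = 0.013 M.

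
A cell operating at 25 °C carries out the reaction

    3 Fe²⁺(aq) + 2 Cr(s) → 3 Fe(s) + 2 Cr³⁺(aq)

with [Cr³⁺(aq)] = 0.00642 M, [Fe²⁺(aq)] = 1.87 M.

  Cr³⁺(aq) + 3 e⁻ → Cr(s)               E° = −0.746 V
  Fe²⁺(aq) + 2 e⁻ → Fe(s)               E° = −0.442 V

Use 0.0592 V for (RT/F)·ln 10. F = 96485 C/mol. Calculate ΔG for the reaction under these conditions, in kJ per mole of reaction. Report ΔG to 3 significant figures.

−206 kJ/mol

The standard cell potential is −0.442 − (−0.746) = +0.304 V, with n = 6 electrons in the balanced equation.
Q = [Cr³⁺(aq)]^2 / [Fe²⁺(aq)]^3 = 6.3×10^−6, so log Q = −5.200 and E = +0.304 − (0.0592/6)(−5.200) = +0.3553 V.
Finally ΔG = −nFE = −(6)(96485 C/mol)(+0.3553 V) = −206 kJ/mol.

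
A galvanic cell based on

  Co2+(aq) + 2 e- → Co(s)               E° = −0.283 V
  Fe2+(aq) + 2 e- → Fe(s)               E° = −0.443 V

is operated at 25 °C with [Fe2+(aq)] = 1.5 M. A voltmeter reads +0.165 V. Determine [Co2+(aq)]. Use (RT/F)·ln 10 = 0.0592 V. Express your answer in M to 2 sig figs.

2.2 M

Co²⁺/Co is the cathode (higher E°); E°cell = −0.283 − (−0.443) = +0.160 V with n = 2.
Since E = E° − (0.0592/n)·log Q, log Q = n(E° − E)/0.0592 = −0.169.
The balanced reaction is Co2+(aq) + Fe(s) → Co(s) + Fe2+(aq), so Q = [Fe2+(aq)] / [Co2+(aq)].
Solving for the unknown gives log [Co2+(aq)] = 0.345, so [Co2+(aq)] ≈ 2.2 M.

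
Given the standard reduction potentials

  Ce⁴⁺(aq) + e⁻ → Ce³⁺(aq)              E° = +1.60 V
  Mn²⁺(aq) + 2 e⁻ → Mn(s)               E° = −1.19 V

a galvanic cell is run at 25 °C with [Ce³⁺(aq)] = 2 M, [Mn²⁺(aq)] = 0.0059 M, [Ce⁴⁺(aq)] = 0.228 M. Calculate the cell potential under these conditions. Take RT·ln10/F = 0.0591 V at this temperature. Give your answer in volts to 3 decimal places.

The Ce⁴⁺/Ce³⁺ couple has the more positive E°, so it is the cathode; Mn²⁺/Mn is the anode.
E°cell = +1.60 − (−1.19) = +2.79 V, with n = 2 electrons transferred.
For the overall reaction 2 Ce⁴⁺(aq) + Mn(s) → 2 Ce³⁺(aq) + Mn²⁺(aq), Q = ([Ce³⁺(aq)]^2·[Mn²⁺(aq)]) / [Ce⁴⁺(aq)]^2 = 0.454, giving log Q = −0.343.
By the Nernst equation, E = +2.79 − (0.0591/2)·(−0.343) = +2.800 V.

+2.800 V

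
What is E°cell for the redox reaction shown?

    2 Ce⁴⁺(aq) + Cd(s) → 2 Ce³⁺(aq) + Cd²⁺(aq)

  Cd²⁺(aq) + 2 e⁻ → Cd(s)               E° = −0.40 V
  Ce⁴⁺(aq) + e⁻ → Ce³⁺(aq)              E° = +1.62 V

+2.02 V

In the reaction as written, Ce⁴⁺(aq) is reduced (cathode) and Cd²⁺(aq) is produced by oxidation at the anode.
E°cell = E°(cathode) − E°(anode) = +1.62 − (−0.40) = +2.02 V.
The positive value indicates the reaction is spontaneous as written.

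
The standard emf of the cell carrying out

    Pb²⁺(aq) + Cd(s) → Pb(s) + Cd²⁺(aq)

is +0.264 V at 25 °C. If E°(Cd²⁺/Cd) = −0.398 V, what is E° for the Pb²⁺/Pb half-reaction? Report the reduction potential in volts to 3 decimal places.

In the reaction as written the Pb²⁺/Pb couple is reduced (cathode) and Cd²⁺/Cd is oxidized (anode), so E°cell = E°(Pb²⁺/Pb) − E°(Cd²⁺/Cd).
E°(Pb²⁺/Pb) = E°cell + E°(anode) = +0.264 + (−0.398) = −0.134 V.

−0.134 V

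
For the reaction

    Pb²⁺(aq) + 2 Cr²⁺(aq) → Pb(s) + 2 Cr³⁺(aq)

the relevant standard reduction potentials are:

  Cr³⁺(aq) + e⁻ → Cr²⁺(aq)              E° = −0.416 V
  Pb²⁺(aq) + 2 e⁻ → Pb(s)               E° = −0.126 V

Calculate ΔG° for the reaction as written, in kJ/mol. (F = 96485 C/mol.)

In the reaction as written Pb²⁺(aq) is reduced, so the Pb²⁺/Pb couple is the cathode and Cr³⁺/Cr²⁺ is the anode.
E°cell = −0.126 − (−0.416) = +0.290 V; balancing electrons gives n = 2.
ΔG° = −nFE°cell = −(2)(96485)(+0.290) J/mol = −56.0 kJ/mol.

−56.0 kJ/mol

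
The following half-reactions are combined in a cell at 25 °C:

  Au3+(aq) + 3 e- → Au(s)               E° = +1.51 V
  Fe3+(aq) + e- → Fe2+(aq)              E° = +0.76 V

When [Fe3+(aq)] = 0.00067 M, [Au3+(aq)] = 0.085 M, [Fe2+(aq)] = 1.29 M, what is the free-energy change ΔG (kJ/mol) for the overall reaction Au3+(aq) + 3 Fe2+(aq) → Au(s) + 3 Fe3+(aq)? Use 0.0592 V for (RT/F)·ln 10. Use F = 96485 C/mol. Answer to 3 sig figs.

The standard cell potential is +1.51 − (+0.76) = +0.75 V, with n = 3 electrons in the balanced equation.
Here Q = [Fe3+(aq)]^3 / ([Au3+(aq)]·[Fe2+(aq)]^3) = 1.65×10^−9 (log Q = −8.783), giving E = +0.75 − (0.0592/3)·(−8.783) = +0.9233 V.
Finally ΔG = −nFE = −(3)(96485 C/mol)(+0.9233 V) = −267 kJ/mol.

−267 kJ/mol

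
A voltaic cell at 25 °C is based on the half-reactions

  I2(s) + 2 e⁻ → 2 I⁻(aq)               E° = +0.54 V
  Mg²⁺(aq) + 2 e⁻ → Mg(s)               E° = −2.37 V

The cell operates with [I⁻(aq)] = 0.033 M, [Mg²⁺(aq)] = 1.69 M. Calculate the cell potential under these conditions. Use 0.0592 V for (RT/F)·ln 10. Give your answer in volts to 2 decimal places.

+2.99 V

The I₂/I⁻ couple has the more positive E°, so it is the cathode; Mg²⁺/Mg is the anode.
E°cell = E°cat − E°an = +0.54 − (−2.37) = +2.91 V; n = 2.
For the overall reaction I2(s) + Mg(s) → 2 I⁻(aq) + Mg²⁺(aq), Q = [I⁻(aq)]^2·[Mg²⁺(aq)] = 0.00184, giving log Q = −2.735.
Applying E = E° − (RT ln10/nF)·log Q gives +2.91 − (0.0592/2)(−2.735) = +2.99 V.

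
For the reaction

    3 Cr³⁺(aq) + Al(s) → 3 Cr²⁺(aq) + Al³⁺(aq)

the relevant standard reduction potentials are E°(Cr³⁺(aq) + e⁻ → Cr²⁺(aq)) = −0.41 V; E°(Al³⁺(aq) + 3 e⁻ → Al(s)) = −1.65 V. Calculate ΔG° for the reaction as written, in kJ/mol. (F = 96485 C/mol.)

−359 kJ/mol

In the reaction as written Cr³⁺(aq) is reduced, so the Cr³⁺/Cr²⁺ couple is the cathode and Al³⁺/Al is the anode.
E°cell = −0.41 − (−1.65) = +1.24 V; balancing electrons gives n = 3.
ΔG° = −nFE°cell = −(3)(96485)(+1.24) J/mol = −359 kJ/mol.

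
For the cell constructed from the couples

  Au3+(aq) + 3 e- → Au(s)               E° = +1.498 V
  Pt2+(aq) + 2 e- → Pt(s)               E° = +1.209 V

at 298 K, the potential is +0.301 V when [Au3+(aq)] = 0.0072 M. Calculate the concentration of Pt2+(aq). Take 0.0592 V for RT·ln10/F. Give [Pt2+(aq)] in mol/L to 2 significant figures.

The Au³⁺/Au couple has the larger reduction potential, so it is the cathode: E°cell = +1.498 − (+1.209) = +0.289 V and n = 6.
Rearranging E = E° − (0.0592/n)·log Q gives log Q = 6(+0.289 − (+0.301))/0.0592 = −1.216.
For 2 Au3+(aq) + 3 Pt(s) → 2 Au(s) + 3 Pt2+(aq), the reaction quotient is Q = [Pt2+(aq)]^3 / [Au3+(aq)]^2.
Substituting the known concentrations and solving, log [Pt2+(aq)] = −1.834 and [Pt2+(aq)] = 0.015 M.

0.015 M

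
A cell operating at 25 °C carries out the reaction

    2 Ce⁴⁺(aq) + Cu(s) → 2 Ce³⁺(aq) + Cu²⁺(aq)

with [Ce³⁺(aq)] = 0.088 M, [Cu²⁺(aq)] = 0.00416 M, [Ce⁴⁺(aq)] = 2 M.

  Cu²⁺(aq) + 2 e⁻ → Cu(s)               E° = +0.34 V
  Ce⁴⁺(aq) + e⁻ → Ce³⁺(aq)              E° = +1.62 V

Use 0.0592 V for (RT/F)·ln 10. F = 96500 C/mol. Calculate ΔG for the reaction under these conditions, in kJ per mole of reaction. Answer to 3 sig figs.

The standard cell potential is +1.62 − (+0.34) = +1.28 V, with n = 2 electrons in the balanced equation.
Here Q = ([Ce³⁺(aq)]^2·[Cu²⁺(aq)]) / [Ce⁴⁺(aq)]^2 = 8.05×10^−6 (log Q = −5.094), giving E = +1.28 − (0.0592/2)·(−5.094) = +1.4308 V.
Then ΔG = −nFE = −2 × 96500 × +1.4308 J/mol = −276 kJ/mol.

−276 kJ/mol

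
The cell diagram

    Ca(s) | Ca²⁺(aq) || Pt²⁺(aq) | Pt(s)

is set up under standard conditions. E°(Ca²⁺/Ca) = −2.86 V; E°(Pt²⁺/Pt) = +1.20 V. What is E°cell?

By convention the left-hand electrode in cell notation is the anode (oxidation) and the right-hand electrode is the cathode (reduction).
E°cell = E°(right) − E°(left) = +1.20 − (−2.86) = +4.06 V.

+4.06 V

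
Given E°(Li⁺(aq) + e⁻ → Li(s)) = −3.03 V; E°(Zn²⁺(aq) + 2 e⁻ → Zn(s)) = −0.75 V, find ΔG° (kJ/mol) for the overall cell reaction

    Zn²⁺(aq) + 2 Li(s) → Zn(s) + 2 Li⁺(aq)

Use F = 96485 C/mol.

In the reaction as written Zn²⁺(aq) is reduced, so the Zn²⁺/Zn couple is the cathode and Li⁺/Li is the anode.
E°cell = −0.75 − (−3.03) = +2.28 V; balancing electrons gives n = 2.
ΔG° = −nFE°cell = −(2)(96485)(+2.28) J/mol = −440 kJ/mol.

−440 kJ/mol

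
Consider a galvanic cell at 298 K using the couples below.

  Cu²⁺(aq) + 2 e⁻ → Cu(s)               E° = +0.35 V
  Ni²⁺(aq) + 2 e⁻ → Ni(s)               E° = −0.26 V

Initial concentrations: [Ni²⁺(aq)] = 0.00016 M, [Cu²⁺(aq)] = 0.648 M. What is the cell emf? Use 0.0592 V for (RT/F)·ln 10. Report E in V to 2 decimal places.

+0.72 V

Cu²⁺/Cu is reduced (cathode, E° = +0.35 V) and Ni²⁺/Ni is oxidized (anode).
The standard potential is +0.35 − (−0.26) = +0.61 V and the balanced reaction transfers n = 2 electrons.
The balanced reaction is Cu²⁺(aq) + Ni(s) → Cu(s) + Ni²⁺(aq), so Q = [Ni²⁺(aq)] / [Cu²⁺(aq)] = 0.000247 and log Q = −3.607.
Applying E = E° − (RT ln10/nF)·log Q gives +0.61 − (0.0592/2)(−3.607) = +0.72 V.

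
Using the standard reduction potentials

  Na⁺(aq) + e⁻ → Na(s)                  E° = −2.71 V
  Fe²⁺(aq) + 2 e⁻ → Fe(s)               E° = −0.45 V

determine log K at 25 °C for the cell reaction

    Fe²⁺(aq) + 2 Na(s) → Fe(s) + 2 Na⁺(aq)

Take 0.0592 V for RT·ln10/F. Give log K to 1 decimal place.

The Fe²⁺/Fe couple is reduced (cathode); E°cell = −0.45 − (−2.71) = +2.26 V with n = 2.
At equilibrium E = 0, so log K = nE°cell / 0.0592 = (2)(+2.26) / 0.0592 = 76.4.

log K = 76.4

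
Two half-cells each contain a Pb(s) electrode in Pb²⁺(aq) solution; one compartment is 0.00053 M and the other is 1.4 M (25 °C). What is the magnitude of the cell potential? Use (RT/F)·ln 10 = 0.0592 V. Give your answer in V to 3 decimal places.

For a concentration cell E°cell = 0, since both electrodes use the same couple.
The compartment with the higher Pb²⁺(aq) concentration (1.4 M) acts as the cathode; ions are reduced there and produced at the dilute (0.00053 M) anode.
With n = 2, Ecell = −(0.0592/2)·log([dilute]/[conc]) = −(0.0592/2)·log(0.00053/1.4) = +0.101 V.

0.101 V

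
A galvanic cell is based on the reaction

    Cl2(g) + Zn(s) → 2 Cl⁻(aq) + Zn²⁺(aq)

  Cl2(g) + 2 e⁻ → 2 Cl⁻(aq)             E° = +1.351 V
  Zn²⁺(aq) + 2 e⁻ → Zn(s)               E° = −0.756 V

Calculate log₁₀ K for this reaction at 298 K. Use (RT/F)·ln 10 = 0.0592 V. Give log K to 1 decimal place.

log K = 71.2

The Cl₂/Cl⁻ couple is reduced (cathode); E°cell = +1.351 − (−0.756) = +2.107 V with n = 2.
At equilibrium E = 0, so log K = nE°cell / 0.0592 = (2)(+2.107) / 0.0592 = 71.2.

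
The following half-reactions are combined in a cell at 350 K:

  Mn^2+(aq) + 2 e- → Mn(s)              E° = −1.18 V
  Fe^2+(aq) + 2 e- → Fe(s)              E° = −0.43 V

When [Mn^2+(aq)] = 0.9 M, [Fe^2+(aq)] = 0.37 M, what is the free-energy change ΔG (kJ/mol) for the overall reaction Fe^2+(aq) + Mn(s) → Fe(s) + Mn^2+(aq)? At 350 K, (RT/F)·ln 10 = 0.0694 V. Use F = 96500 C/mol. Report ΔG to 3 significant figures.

The standard cell potential is −0.43 − (−1.18) = +0.75 V, with n = 2 electrons in the balanced equation.
Q = [Mn^2+(aq)] / [Fe^2+(aq)] = 2.43, so log Q = 0.386 and E = +0.75 − (0.0694/2)(0.386) = +0.7366 V.
ΔG = −nFE = −(2)(96500)(+0.7366) J/mol = −142 kJ/mol.

−142 kJ/mol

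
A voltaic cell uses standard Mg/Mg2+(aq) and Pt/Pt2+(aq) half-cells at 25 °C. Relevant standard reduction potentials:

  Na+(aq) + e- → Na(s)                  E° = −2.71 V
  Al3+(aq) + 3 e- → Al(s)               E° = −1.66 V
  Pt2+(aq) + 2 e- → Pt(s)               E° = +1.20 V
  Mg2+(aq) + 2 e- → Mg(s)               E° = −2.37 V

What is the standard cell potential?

The Pt²⁺/Pt couple has the higher E°, so Pt ion is reduced (cathode) and Mg is oxidized (anode).
E°cell = E°(cathode) − E°(anode) = +1.20 − (−2.37) = +3.57 V.

+3.57 V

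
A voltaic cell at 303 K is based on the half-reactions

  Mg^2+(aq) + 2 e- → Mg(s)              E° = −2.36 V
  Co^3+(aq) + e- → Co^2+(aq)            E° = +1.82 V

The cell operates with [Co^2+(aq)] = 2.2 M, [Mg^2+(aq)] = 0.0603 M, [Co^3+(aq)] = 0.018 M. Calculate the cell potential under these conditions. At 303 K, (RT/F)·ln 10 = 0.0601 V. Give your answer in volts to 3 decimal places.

+4.091 V

The Co³⁺/Co²⁺ couple has the more positive E°, so it is the cathode; Mg²⁺/Mg is the anode.
E°cell = E°cat − E°an = +1.82 − (−2.36) = +4.18 V; n = 2.
For the overall reaction 2 Co^3+(aq) + Mg(s) → 2 Co^2+(aq) + Mg^2+(aq), Q = ([Co^2+(aq)]^2·[Mg^2+(aq)]) / [Co^3+(aq)]^2 = 901, giving log Q = 2.955.
By the Nernst equation, E = +4.18 − (0.0601/2)·(2.955) = +4.091 V.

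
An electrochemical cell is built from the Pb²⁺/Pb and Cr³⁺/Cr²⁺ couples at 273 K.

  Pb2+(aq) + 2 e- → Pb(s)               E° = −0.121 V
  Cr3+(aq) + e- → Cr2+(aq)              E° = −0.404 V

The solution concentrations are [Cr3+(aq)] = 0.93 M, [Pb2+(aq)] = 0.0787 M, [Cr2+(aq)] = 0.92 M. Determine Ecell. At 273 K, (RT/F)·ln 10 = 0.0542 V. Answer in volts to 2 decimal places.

Pb²⁺/Pb is reduced (cathode, E° = −0.121 V) and Cr³⁺/Cr²⁺ is oxidized (anode).
E°cell = −0.121 − (−0.404) = +0.283 V, with n = 2 electrons transferred.
The balanced reaction is Pb2+(aq) + 2 Cr2+(aq) → Pb(s) + 2 Cr3+(aq), so Q = [Cr3+(aq)]^2 / ([Pb2+(aq)]·[Cr2+(aq)]^2) = 13 and log Q = 1.113.
Applying E = E° − (RT ln10/nF)·log Q gives +0.283 − (0.0542/2)(1.113) = +0.25 V.

+0.25 V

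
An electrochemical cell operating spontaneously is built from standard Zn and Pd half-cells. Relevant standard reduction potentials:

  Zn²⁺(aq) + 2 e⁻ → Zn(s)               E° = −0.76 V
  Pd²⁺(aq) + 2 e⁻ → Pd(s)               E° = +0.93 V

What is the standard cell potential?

+1.69 V

The Pd²⁺/Pd couple has the higher E°, so Pd ion is reduced (cathode) and Zn is oxidized (anode).
E°cell = E°(cathode) − E°(anode) = +0.93 − (−0.76) = +1.69 V.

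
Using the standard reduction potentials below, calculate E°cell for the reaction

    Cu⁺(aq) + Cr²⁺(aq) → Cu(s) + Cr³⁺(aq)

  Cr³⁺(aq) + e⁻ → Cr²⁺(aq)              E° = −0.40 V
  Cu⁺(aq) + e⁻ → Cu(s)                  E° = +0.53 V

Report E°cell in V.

In the reaction as written, Cu⁺(aq) is reduced (cathode) and Cr³⁺(aq) is produced by oxidation at the anode.
E°cell = E°(cathode) − E°(anode) = +0.53 − (−0.40) = +0.93 V.
The positive value indicates the reaction is spontaneous as written.

+0.93 V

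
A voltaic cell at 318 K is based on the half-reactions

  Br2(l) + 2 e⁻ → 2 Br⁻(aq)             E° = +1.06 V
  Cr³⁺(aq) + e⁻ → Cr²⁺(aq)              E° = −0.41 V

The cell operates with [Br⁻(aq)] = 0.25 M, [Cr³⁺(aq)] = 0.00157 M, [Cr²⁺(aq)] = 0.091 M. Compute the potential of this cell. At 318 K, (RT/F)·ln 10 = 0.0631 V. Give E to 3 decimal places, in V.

+1.619 V

Since E°(Br₂/Br⁻) > E°(Cr³⁺/Cr²⁺), Br₂/Br⁻ serves as the cathode.
The standard potential is +1.06 − (−0.41) = +1.47 V and the balanced reaction transfers n = 2 electrons.
For the overall reaction Br2(l) + 2 Cr²⁺(aq) → 2 Br⁻(aq) + 2 Cr³⁺(aq), Q = ([Br⁻(aq)]^2·[Cr³⁺(aq)]^2) / [Cr²⁺(aq)]^2 = 1.86×10^−5, giving log Q = −4.730.
Applying E = E° − (RT ln10/nF)·log Q gives +1.47 − (0.0631/2)(−4.730) = +1.619 V.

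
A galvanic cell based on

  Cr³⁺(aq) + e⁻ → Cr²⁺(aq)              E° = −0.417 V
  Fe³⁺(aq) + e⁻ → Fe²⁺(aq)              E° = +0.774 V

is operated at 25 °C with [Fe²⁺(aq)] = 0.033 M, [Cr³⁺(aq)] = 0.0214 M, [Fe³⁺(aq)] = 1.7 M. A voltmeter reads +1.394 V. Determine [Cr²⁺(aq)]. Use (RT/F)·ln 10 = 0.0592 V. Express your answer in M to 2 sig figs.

1.1 M

With Fe³⁺/Fe²⁺ at the cathode and Cr³⁺/Cr²⁺ at the anode, E°cell = +0.774 − (−0.417) = +1.191 V (n = 1).
From the Nernst equation, log Q = n(E° − E)/0.0592 = 1·(+1.191 − (+1.394))/0.0592 = −3.429.
Balancing electrons gives Fe³⁺(aq) + Cr²⁺(aq) → Fe²⁺(aq) + Cr³⁺(aq); thus Q = ([Fe²⁺(aq)]·[Cr³⁺(aq)]) / ([Fe³⁺(aq)]·[Cr²⁺(aq)]).
Substituting the known concentrations and solving, log [Cr²⁺(aq)] = 0.047 and [Cr²⁺(aq)] = 1.1 M.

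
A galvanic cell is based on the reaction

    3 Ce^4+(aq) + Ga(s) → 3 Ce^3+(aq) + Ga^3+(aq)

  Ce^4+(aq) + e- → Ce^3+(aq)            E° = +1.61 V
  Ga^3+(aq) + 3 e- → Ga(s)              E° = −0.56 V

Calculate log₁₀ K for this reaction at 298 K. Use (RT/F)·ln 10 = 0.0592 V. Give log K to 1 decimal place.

log K = 110.0

The Ce⁴⁺/Ce³⁺ couple is reduced (cathode); E°cell = +1.61 − (−0.56) = +2.17 V with n = 3.
At equilibrium E = 0, so log K = nE°cell / 0.0592 = (3)(+2.17) / 0.0592 = 110.0.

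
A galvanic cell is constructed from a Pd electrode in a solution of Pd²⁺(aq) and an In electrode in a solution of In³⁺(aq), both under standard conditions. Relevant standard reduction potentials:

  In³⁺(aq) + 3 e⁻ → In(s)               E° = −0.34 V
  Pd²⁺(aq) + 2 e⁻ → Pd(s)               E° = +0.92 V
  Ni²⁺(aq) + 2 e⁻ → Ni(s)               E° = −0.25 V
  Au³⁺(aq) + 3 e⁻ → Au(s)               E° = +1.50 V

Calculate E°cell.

Of the two couples in this cell, the one with the more positive reduction potential is reduced at the cathode: here that is Pd²⁺/Pd (+0.92 V); In³⁺/In (−0.34 V) is the anode.
E°cell = E°(cathode) − E°(anode) = +0.92 − (−0.34) = +1.26 V.

+1.26 V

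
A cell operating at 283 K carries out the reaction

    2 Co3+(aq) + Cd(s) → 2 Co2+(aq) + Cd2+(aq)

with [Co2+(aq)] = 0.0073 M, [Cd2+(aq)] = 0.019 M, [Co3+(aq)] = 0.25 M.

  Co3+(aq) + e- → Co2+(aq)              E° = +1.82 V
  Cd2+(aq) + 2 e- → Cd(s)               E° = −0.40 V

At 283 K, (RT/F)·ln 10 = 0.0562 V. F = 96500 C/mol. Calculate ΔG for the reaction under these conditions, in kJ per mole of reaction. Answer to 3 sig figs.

With Co³⁺/Co²⁺ reduced at the cathode, E°cell = +1.82 − (−0.40) = +2.22 V and n = 2.
Q = ([Co2+(aq)]^2·[Cd2+(aq)]) / [Co3+(aq)]^2 = 1.62×10^−5, so log Q = −4.790 and E = +2.22 − (0.0562/2)(−4.790) = +2.3546 V.
Finally ΔG = −nFE = −(2)(96500 C/mol)(+2.3546 V) = −454 kJ/mol.

−454 kJ/mol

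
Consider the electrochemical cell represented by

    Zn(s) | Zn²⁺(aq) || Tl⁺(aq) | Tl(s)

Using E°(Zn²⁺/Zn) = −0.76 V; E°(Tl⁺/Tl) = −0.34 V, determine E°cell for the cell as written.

By convention the left-hand electrode in cell notation is the anode (oxidation) and the right-hand electrode is the cathode (reduction).
E°cell = E°(right) − E°(left) = −0.34 − (−0.76) = +0.42 V.

+0.42 V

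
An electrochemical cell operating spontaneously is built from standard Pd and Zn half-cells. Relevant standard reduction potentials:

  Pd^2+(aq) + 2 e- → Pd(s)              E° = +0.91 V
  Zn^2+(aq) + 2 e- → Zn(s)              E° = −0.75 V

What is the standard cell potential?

Of the two couples in this cell, the one with the more positive reduction potential is reduced at the cathode: here that is Pd²⁺/Pd (+0.91 V); Zn²⁺/Zn (−0.75 V) is the anode.
E°cell = E°(cathode) − E°(anode) = +0.91 − (−0.75) = +1.66 V.

+1.66 V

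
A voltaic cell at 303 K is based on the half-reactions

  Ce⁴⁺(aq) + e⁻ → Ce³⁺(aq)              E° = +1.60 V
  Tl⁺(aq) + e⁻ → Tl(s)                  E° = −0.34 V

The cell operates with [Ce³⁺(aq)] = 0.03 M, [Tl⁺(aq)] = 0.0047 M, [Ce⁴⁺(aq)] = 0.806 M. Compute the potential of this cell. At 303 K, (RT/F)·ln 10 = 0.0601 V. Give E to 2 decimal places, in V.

+2.17 V

Since E°(Ce⁴⁺/Ce³⁺) > E°(Tl⁺/Tl), Ce⁴⁺/Ce³⁺ serves as the cathode.
The standard potential is +1.60 − (−0.34) = +1.94 V and the balanced reaction transfers n = 1 electron.
The balanced reaction is Ce⁴⁺(aq) + Tl(s) → Ce³⁺(aq) + Tl⁺(aq), so Q = ([Ce³⁺(aq)]·[Tl⁺(aq)]) / [Ce⁴⁺(aq)] = 0.000175 and log Q = −3.757.
E = E° − (0.0601/n)·log Q = +1.94 − (0.0601/1)(−3.757) = +2.17 V.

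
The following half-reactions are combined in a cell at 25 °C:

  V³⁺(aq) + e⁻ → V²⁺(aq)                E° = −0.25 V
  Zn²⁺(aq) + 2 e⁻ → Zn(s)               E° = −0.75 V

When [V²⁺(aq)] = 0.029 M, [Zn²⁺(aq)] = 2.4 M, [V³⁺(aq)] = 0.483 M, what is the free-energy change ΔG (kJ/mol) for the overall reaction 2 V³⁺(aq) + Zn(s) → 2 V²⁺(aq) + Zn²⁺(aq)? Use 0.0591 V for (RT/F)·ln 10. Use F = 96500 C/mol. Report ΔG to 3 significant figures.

−108 kJ/mol

The standard cell potential is −0.25 − (−0.75) = +0.50 V, with n = 2 electrons in the balanced equation.
The reaction quotient is ([V²⁺(aq)]^2·[Zn²⁺(aq)]) / [V³⁺(aq)]^2 = 0.00865; by Nernst, E = +0.50 − (0.0591/2)(−2.063) = +0.5610 V.
Then ΔG = −nFE = −2 × 96500 × +0.5610 J/mol = −108 kJ/mol.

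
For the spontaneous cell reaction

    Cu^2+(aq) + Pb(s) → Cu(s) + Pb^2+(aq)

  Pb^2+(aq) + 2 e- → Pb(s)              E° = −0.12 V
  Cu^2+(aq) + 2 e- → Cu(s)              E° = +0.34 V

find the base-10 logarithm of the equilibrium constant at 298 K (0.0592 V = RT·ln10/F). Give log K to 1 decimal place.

log K = 15.5

The Cu²⁺/Cu couple is reduced (cathode); E°cell = +0.34 − (−0.12) = +0.46 V with n = 2.
At equilibrium E = 0, so log K = nE°cell / 0.0592 = (2)(+0.46) / 0.0592 = 15.5.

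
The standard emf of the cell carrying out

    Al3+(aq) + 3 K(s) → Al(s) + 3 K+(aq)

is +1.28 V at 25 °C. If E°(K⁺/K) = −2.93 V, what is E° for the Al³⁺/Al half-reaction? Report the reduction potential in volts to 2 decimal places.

−1.65 V

In the reaction as written the Al³⁺/Al couple is reduced (cathode) and K⁺/K is oxidized (anode), so E°cell = E°(Al³⁺/Al) − E°(K⁺/K).
E°(Al³⁺/Al) = E°cell + E°(anode) = +1.28 + (−2.93) = −1.65 V.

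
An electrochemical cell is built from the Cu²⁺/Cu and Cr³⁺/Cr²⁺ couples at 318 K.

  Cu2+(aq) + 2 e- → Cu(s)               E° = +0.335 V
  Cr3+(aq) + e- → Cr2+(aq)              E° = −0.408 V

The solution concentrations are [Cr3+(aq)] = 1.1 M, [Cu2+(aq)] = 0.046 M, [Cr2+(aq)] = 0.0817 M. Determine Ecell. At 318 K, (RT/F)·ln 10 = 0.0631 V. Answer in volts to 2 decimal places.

The Cu²⁺/Cu couple has the more positive E°, so it is the cathode; Cr³⁺/Cr²⁺ is the anode.
E°cell = E°cat − E°an = +0.335 − (−0.408) = +0.743 V; n = 2.
The balanced reaction is Cu2+(aq) + 2 Cr2+(aq) → Cu(s) + 2 Cr3+(aq), so Q = [Cr3+(aq)]^2 / ([Cu2+(aq)]·[Cr2+(aq)]^2) = 3.94×10^3 and log Q = 3.596.
E = E° − (0.0631/n)·log Q = +0.743 − (0.0631/2)(3.596) = +0.63 V.

+0.63 V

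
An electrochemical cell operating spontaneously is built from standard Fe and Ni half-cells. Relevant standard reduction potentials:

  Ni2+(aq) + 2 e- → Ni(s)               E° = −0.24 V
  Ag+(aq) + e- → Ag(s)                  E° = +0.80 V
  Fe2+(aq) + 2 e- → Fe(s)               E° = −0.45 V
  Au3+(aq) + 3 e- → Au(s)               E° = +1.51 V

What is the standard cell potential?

+0.21 V

Of the two couples in this cell, the one with the more positive reduction potential is reduced at the cathode: here that is Ni²⁺/Ni (−0.24 V); Fe²⁺/Fe (−0.45 V) is the anode.
E°cell = E°(cathode) − E°(anode) = −0.24 − (−0.45) = +0.21 V.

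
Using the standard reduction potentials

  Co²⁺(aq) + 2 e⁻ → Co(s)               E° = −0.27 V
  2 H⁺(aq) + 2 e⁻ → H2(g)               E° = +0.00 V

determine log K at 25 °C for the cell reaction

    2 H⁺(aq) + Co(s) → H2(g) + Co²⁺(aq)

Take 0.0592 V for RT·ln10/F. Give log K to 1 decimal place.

log K = 9.1

The 2H⁺/H₂ couple is reduced (cathode); E°cell = +0.00 − (−0.27) = +0.27 V with n = 2.
At equilibrium E = 0, so log K = nE°cell / 0.0592 = (2)(+0.27) / 0.0592 = 9.1.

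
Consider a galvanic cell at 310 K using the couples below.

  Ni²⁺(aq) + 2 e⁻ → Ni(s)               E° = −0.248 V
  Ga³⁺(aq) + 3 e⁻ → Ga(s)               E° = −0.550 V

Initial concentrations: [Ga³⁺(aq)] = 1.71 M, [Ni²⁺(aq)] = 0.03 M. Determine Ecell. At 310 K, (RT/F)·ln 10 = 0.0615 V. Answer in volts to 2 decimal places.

Since E°(Ni²⁺/Ni) > E°(Ga³⁺/Ga), Ni²⁺/Ni serves as the cathode.
E°cell = −0.248 − (−0.550) = +0.302 V, with n = 6 electrons transferred.
For the overall reaction 3 Ni²⁺(aq) + 2 Ga(s) → 3 Ni(s) + 2 Ga³⁺(aq), Q = [Ga³⁺(aq)]^2 / [Ni²⁺(aq)]^3 = 1.08×10^5, giving log Q = 5.035.
E = E° − (0.0615/n)·log Q = +0.302 − (0.0615/6)(5.035) = +0.25 V.

+0.25 V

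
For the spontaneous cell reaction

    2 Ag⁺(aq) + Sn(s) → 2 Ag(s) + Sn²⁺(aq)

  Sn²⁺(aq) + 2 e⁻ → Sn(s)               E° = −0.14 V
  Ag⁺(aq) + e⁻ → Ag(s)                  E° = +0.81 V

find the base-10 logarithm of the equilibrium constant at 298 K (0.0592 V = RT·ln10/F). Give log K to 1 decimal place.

The Ag⁺/Ag couple is reduced (cathode); E°cell = +0.81 − (−0.14) = +0.95 V with n = 2.
At equilibrium E = 0, so log K = nE°cell / 0.0592 = (2)(+0.95) / 0.0592 = 32.1.

log K = 32.1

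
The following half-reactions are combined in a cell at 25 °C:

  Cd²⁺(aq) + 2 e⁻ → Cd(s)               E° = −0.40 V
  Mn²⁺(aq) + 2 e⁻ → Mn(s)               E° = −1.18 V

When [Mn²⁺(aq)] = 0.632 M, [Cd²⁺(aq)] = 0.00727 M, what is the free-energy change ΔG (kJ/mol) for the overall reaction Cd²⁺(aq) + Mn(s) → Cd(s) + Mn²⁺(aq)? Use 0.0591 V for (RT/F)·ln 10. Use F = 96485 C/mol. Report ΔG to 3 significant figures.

With Cd²⁺/Cd reduced at the cathode, E°cell = −0.40 − (−1.18) = +0.78 V and n = 2.
The reaction quotient is [Mn²⁺(aq)] / [Cd²⁺(aq)] = 86.9; by Nernst, E = +0.78 − (0.0591/2)(1.939) = +0.7227 V.
Finally ΔG = −nFE = −(2)(96485 C/mol)(+0.7227 V) = −139 kJ/mol.

−139 kJ/mol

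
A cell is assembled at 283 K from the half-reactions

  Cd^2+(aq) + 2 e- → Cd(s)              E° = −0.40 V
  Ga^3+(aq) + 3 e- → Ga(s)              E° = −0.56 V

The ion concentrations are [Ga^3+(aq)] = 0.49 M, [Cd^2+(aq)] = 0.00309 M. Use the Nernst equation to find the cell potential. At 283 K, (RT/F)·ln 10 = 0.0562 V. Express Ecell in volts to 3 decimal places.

+0.095 V

Cd²⁺/Cd is reduced (cathode, E° = −0.40 V) and Ga³⁺/Ga is oxidized (anode).
E°cell = E°cat − E°an = −0.40 − (−0.56) = +0.16 V; n = 6.
For the overall reaction 3 Cd^2+(aq) + 2 Ga(s) → 3 Cd(s) + 2 Ga^3+(aq), Q = [Ga^3+(aq)]^2 / [Cd^2+(aq)]^3 = 8.14×10^6, giving log Q = 6.911.
E = E° − (0.0562/n)·log Q = +0.16 − (0.0562/6)(6.911) = +0.095 V.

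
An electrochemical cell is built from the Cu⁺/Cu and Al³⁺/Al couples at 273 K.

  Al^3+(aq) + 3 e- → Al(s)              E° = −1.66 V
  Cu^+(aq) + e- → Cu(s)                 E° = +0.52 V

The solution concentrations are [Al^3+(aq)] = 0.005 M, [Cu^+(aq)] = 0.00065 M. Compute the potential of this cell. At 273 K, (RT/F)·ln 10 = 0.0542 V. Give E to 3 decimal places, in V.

+2.049 V

The Cu⁺/Cu couple has the more positive E°, so it is the cathode; Al³⁺/Al is the anode.
The standard potential is +0.52 − (−1.66) = +2.18 V and the balanced reaction transfers n = 3 electrons.
Balancing gives 3 Cu^+(aq) + Al(s) → 3 Cu(s) + Al^3+(aq); hence Q = [Al^3+(aq)] / [Cu^+(aq)]^3 = 1.82×10^7 (log Q = 7.260).
By the Nernst equation, E = +2.18 − (0.0542/3)·(7.260) = +2.049 V.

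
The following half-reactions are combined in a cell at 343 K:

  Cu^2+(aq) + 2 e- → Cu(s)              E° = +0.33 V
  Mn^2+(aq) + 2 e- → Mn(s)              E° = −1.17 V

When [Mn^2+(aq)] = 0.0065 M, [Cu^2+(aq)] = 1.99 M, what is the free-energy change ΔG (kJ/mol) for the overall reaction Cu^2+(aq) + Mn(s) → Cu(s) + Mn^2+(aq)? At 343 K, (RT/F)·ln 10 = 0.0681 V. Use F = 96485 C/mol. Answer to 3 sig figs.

E°cell = +0.33 − (−1.17) = +1.50 V; the balanced reaction transfers n = 2 electrons.
Q = [Mn^2+(aq)] / [Cu^2+(aq)] = 0.00327, so log Q = −2.486 and E = +1.50 − (0.0681/2)(−2.486) = +1.5846 V.
ΔG = −nFE = −(2)(96485)(+1.5846) J/mol = −306 kJ/mol.

−306 kJ/mol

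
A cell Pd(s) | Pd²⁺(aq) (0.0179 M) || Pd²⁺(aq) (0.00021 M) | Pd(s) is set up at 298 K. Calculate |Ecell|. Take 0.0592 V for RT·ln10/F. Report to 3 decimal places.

0.057 V

For a concentration cell E°cell = 0, since both electrodes use the same couple.
The compartment with the higher Pd²⁺(aq) concentration (0.0179 M) acts as the cathode; ions are reduced there and produced at the dilute (0.00021 M) anode.
With n = 2, Ecell = −(0.0592/2)·log([dilute]/[conc]) = −(0.0592/2)·log(0.00021/0.0179) = +0.057 V.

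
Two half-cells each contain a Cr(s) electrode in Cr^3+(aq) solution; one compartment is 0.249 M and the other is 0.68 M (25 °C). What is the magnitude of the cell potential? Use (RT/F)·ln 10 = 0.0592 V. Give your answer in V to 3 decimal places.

For a concentration cell E°cell = 0, since both electrodes use the same couple.
The compartment with the higher Cr^3+(aq) concentration (0.68 M) acts as the cathode; ions are reduced there and produced at the dilute (0.249 M) anode.
With n = 3, Ecell = −(0.0592/3)·log([dilute]/[conc]) = −(0.0592/3)·log(0.249/0.68) = +0.009 V.

0.009 V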